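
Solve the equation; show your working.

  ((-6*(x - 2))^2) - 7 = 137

Step 1. [((-6*(x - 2))^2) - 7 = 137] the outer -7 inverts by adding 7. So sub: (-6*(x - 2))^2 = 144.
Step 2. [(-6*(x - 2))^2 = 144] √ both sides: 144 ≥ 0 gives two branches. So sqrt: -6*(x - 2) = 12 or -12.
Step 3. [-6*(x - 2) = 12 or -12] divide by the outer -6, so div: x - 2 = -2 or 2.
Step 4. [x - 2 = -2 or 2] peel the -2: add 2 from each side. So sub: x = 0 or 4.

Answer: x ∈ {0, 4}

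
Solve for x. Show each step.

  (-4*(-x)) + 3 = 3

Step 1. [(-4*(-x)) + 3 = 3] the outer +3 inverts by subtracting 3. So sub: -4*(-x) = 0.
Step 2. [-4*(-x) = 0] -4·(inner) — divide through by -4, so div: -x = 0.
Step 3. [-x = 0] leading − — multiply by −1. So neg: x = 0.

Answer: x ∈ {0}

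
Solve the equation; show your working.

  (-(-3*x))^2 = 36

Step 1. [(-(-3*x))^2 = 36] 36 ≥ 0, LHS is (·)² — take ±√ ⇒ sqrt: -(-3*x) = 6 or -6.
Step 2. [-(-3*x) = 6 or -6] leading − — multiply by −1, so neg: -3*x = -6 or 6.
Step 3. [-3*x = -6 or 6] LHS = -3·(…); ÷-3 both sides ⇒ div: x = 2 or -2.

Answer: x ∈ {-2, 2}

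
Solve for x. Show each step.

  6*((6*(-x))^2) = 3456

Step 1. [6*((6*(-x))^2) = 3456] 6 out front; divide by 6, so div: (6*(-x))^2 = 576.
Step 2. [(6*(-x))^2 = 576] √ both sides: 576 ≥ 0 gives two branches ⇒ sqrt: 6*(-x) = 24 or -24.
Step 3. [6*(-x) = 24 or -24] divide by the outer 6. So div: -x = 4 or -4.
Step 4. [-x = 4 or -4] LHS negated; negate both sides ⇒ neg: x = -4 or 4.

Answer: x ∈ {-4, 4}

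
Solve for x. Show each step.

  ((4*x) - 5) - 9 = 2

Step 1. [((4*x) - 5) - 9 = 2] the outer -9 inverts by adding 9 ⇒ sub: (4*x) - 5 = 11.
Step 2. [(4*x) - 5 = 11] add 5: x sits inside (… - 5), so sub: 4*x = 16.
Step 3. [4*x = 16] LHS = 4·(…); ÷4 both sides, so div: x = 4.

Answer: x ∈ {4}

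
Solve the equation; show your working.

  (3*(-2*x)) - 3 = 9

Step 1. [(3*(-2*x)) - 3 = 9] 3 | LHS and 3 | 9: pull 3 out. So factor: (-2*x) - 1 = 3.
Step 2. [(-2*x) - 1 = 3] the outer -1 inverts by adding 1 ⇒ sub: -2*x = 4.
Step 3. [-2*x = 4] -2·(inner) — divide through by -2. So div: x = -2.

Answer: x ∈ {-2}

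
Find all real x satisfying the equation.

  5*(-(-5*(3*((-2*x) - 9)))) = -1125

Step 1. [5*(-(-5*(3*((-2*x) - 9)))) = -1125] 5·(inner) — divide through by 5, so div: -(-5*(3*((-2*x) - 9))) = -225.
Step 2. [-(-5*(3*((-2*x) - 9))) = -225] LHS negated; negate both sides, so neg: -5*(3*((-2*x) - 9)) = 225.
Step 3. [-5*(3*((-2*x) - 9)) = 225] divide by the outer -5 ⇒ div: 3*((-2*x) - 9) = -45.
Step 4. [3*((-2*x) - 9) = -45] 3 out front; divide by 3 ⇒ div: (-2*x) - 9 = -15.
Step 5. [(-2*x) - 9 = -15] 9 comes off first (add 9) ⇒ sub: -2*x = -6.
Step 6. [-2*x = -6] -2 out front; divide by -2. So div: x = 3.

Answer: x ∈ {3}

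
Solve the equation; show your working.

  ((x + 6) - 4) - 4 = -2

Step 1. [((x + 6) - 4) - 4 = -2] 4 comes off first (add 4). So sub: (x + 6) - 4 = 2.
Step 2. [(x + 6) - 4 = 2] -4 is outermost — add 4 both sides. So sub: x + 6 = 6.
Step 3. [x + 6 = 6] subtract 6: x sits inside (… + 6) ⇒ sub: x = 0.

Answer: x ∈ {0}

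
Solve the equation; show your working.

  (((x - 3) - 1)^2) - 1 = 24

Step 1. [(((x - 3) - 1)^2) - 1 = 24] 1 comes off first (add 1), so sub: ((x - 3) - 1)^2 = 25.
Step 2. [((x - 3) - 1)^2 = 25] 25 ≥ 0, LHS is (·)² — take ±√. So sqrt: (x - 3) - 1 = 5 or -5.
Step 3. [(x - 3) - 1 = 5 or -5] 1 comes off first (add 1) ⇒ sub: x - 3 = 6 or -4.
Step 4. [x - 3 = 6 or -4] the outer -3 inverts by adding 3, so sub: x = 9 or -1.

Answer: x ∈ {-1, 9}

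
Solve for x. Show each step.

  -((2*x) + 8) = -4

Step 1. [-((2*x) + 8) = -4] flip signs both sides ⇒ neg: (2*x) + 8 = 4.
Step 2. [(2*x) + 8 = 4] the outer +8 inverts by subtracting 8, so sub: 2*x = -4.
Step 3. [2*x = -4] 2 out front; divide by 2. So div: x = -2.

Answer: x ∈ {-2}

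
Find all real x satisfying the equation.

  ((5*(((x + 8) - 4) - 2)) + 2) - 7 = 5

Step 1. [((5*(((x + 8) - 4) - 2)) + 2) - 7 = 5] 7 comes off first (add 7). So sub: (5*(((x + 8) - 4) - 2)) + 2 = 12.
Step 2. [(5*(((x + 8) - 4) - 2)) + 2 = 12] subtract 2: x sits inside (… + 2). So sub: 5*(((x + 8) - 4) - 2) = 10.
Step 3. [5*(((x + 8) - 4) - 2) = 10] LHS = 5·(…); ÷5 both sides ⇒ div: ((x + 8) - 4) - 2 = 2.
Step 4. [((x + 8) - 4) - 2 = 2] add 2: x sits inside (… - 2), so sub: (x + 8) - 4 = 4.
Step 5. [(x + 8) - 4 = 4] peel the -4: add 4 from each side ⇒ sub: x + 8 = 8.
Step 6. [x + 8 = 8] the outer +8 inverts by subtracting 8, so sub: x = 0.

Answer: x ∈ {0}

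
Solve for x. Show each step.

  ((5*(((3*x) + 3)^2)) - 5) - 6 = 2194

Step 1. [((5*(((3*x) + 3)^2)) - 5) - 6 = 2194] -6 is outermost — add 6 both sides ⇒ sub: (5*(((3*x) + 3)^2)) - 5 = 2200.
Step 2. [(5*(((3*x) + 3)^2)) - 5 = 2200] common factor 5 (LHS and 2200) — divide through ⇒ factor: (((3*x) + 3)^2) - 1 = 440.
Step 3. [(((3*x) + 3)^2) - 1 = 440] 1 comes off first (add 1). So sub: ((3*x) + 3)^2 = 441.
Step 4. [((3*x) + 3)^2 = 441] √ both sides: 441 ≥ 0 gives two branches. So sqrt: (3*x) + 3 = 21 or -21.
Step 5. [(3*x) + 3 = 21 or -21] 3 comes off first (subtract 3), so sub: 3*x = 18 or -24.
Step 6. [3*x = 18 or -24] 3·(inner) — divide through by 3. So div: x = 6 or -8.

Answer: x ∈ {-8, 6}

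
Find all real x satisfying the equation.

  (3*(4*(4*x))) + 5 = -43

Step 1. [(3*(4*(4*x))) + 5 = -43] 5 comes off first (subtract 5) ⇒ sub: 3*(4*(4*x)) = -48.
Step 2. [3*(4*(4*x)) = -48] 3·(inner) — divide through by 3. So div: 4*(4*x) = -16.
Step 3. [4*(4*x) = -16] divide by the outer 4, so div: 4*x = -4.
Step 4. [4*x = -4] LHS = 4·(…); ÷4 both sides. So div: x = -1.

Answer: x ∈ {-1}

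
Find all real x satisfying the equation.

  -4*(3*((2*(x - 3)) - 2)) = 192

Step 1. [-4*(3*((2*(x - 3)) - 2)) = 192] LHS = -4·(…); ÷-4 both sides ⇒ div: 3*((2*(x - 3)) - 2) = -48.
Step 2. [3*((2*(x - 3)) - 2) = -48] 3 out front; divide by 3. So div: (2*(x - 3)) - 2 = -16.
Step 3. [(2*(x - 3)) - 2 = -16] 2 | LHS and 2 | -16: pull 2 out. So factor: (x - 3) - 1 = -8.
Step 4. [(x - 3) - 1 = -8] 1 comes off first (add 1), so sub: x - 3 = -7.
Step 5. [x - 3 = -7] add 3: x sits inside (… - 3), so sub: x = -4.

Answer: x ∈ {-4}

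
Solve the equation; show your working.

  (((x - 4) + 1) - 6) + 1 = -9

Step 1. [(((x - 4) + 1) - 6) + 1 = -9] peel the +1: subtract 1 from each side, so sub: ((x - 4) + 1) - 6 = -10.
Step 2. [((x - 4) + 1) - 6 = -10] the outer -6 inverts by adding 6. So sub: (x - 4) + 1 = -4.
Step 3. [(x - 4) + 1 = -4] the outer +1 inverts by subtracting 1 ⇒ sub: x - 4 = -5.
Step 4. [x - 4 = -5] the outer -4 inverts by adding 4. So sub: x = -1.

Answer: x ∈ {-1}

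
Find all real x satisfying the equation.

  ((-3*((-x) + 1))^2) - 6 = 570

Step 1. [((-3*((-x) + 1))^2) - 6 = 570] 6 comes off first (add 6). So sub: (-3*((-x) + 1))^2 = 576.
Step 2. [(-3*((-x) + 1))^2 = 576] 576 ≥ 0, LHS is (·)² — take ±√ ⇒ sqrt: -3*((-x) + 1) = 24 or -24.
Step 3. [-3*((-x) + 1) = 24 or -24] LHS = -3·(…); ÷-3 both sides. So div: (-x) + 1 = -8 or 8.
Step 4. [(-x) + 1 = -8 or 8] 1 comes off first (subtract 1) ⇒ sub: -x = -9 or 7.
Step 5. [-x = -9 or 7] LHS negated; negate both sides, so neg: x = 9 or -7.

Answer: x ∈ {-7, 9}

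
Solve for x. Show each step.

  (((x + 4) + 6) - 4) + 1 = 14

Step 1. [(((x + 4) + 6) - 4) + 1 = 14] subtract 1: x sits inside (… + 1) ⇒ sub: ((x + 4) + 6) - 4 = 13.
Step 2. [((x + 4) + 6) - 4 = 13] -4 is outermost — add 4 both sides. So sub: (x + 4) + 6 = 17.
Step 3. [(x + 4) + 6 = 17] subtract 6: x sits inside (… + 6). So sub: x + 4 = 11.
Step 4. [x + 4 = 11] the outer +4 inverts by subtracting 4. So sub: x = 7.

Answer: x ∈ {7}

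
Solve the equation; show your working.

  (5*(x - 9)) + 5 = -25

Step 1. [(5*(x - 9)) + 5 = -25] common factor 5 (LHS and -25) — divide through ⇒ factor: (x - 9) + 1 = -5.
Step 2. [(x - 9) + 1 = -5] the outer +1 inverts by subtracting 1. So sub: x - 9 = -6.
Step 3. [x - 9 = -6] add 9: x sits inside (… - 9). So sub: x = 3.

Answer: x ∈ {3}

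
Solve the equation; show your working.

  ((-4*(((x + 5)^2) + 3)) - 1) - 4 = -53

Step 1. [((-4*(((x + 5)^2) + 3)) - 1) - 4 = -53] add 4: x sits inside (… - 4) ⇒ sub: (-4*(((x + 5)^2) + 3)) - 1 = -49.
Step 2. [(-4*(((x + 5)^2) + 3)) - 1 = -49] peel the -1: add 1 from each side. So sub: -4*(((x + 5)^2) + 3) = -48.
Step 3. [-4*(((x + 5)^2) + 3) = -48] -4·(inner) — divide through by -4, so div: ((x + 5)^2) + 3 = 12.
Step 4. [((x + 5)^2) + 3 = 12] the outer +3 inverts by subtracting 3, so sub: (x + 5)^2 = 9.
Step 5. [(x + 5)^2 = 9] √ both sides: 9 ≥ 0 gives two branches, so sqrt: x + 5 = 3 or -3.
Step 6. [x + 5 = 3 or -3] +5 is outermost — subtract 5 both sides, so sub: x = -2 or -8.

Answer: x ∈ {-8, -2}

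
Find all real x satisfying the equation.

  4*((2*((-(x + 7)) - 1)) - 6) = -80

Step 1. [4*((2*((-(x + 7)) - 1)) - 6) = -80] divide by the outer 4. So div: (2*((-(x + 7)) - 1)) - 6 = -20.
Step 2. [(2*((-(x + 7)) - 1)) - 6 = -20] 2 | LHS and 2 | -20: pull 2 out ⇒ factor: ((-(x + 7)) - 1) - 3 = -10.
Step 3. [((-(x + 7)) - 1) - 3 = -10] the outer -3 inverts by adding 3. So sub: (-(x + 7)) - 1 = -7.
Step 4. [(-(x + 7)) - 1 = -7] peel the -1: add 1 from each side ⇒ sub: -(x + 7) = -6.
Step 5. [-(x + 7) = -6] LHS negated; negate both sides ⇒ neg: x + 7 = 6.
Step 6. [x + 7 = 6] peel the +7: subtract 7 from each side, so sub: x = -1.

Answer: x ∈ {-1}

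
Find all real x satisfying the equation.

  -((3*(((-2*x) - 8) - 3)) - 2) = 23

Step 1. [-((3*(((-2*x) - 8) - 3)) - 2) = 23] leading − — multiply by −1. So neg: (3*(((-2*x) - 8) - 3)) - 2 = -23.
Step 2. [(3*(((-2*x) - 8) - 3)) - 2 = -23] the outer -2 inverts by adding 2 ⇒ sub: 3*(((-2*x) - 8) - 3) = -21.
Step 3. [3*(((-2*x) - 8) - 3) = -21] divide by the outer 3, so div: ((-2*x) - 8) - 3 = -7.
Step 4. [((-2*x) - 8) - 3 = -7] peel the -3: add 3 from each side. So sub: (-2*x) - 8 = -4.
Step 5. [(-2*x) - 8 = -4] common factor -2 (LHS and -4) — divide through, so factor: x + 4 = 2.
Step 6. [x + 4 = 2] 4 comes off first (subtract 4) ⇒ sub: x = -2.

Answer: x ∈ {-2}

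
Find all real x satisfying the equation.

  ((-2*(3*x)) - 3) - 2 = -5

Step 1. [((-2*(3*x)) - 3) - 2 = -5] 2 comes off first (add 2). So sub: (-2*(3*x)) - 3 = -3.
Step 2. [(-2*(3*x)) - 3 = -3] the outer -3 inverts by adding 3, so sub: -2*(3*x) = 0.
Step 3. [-2*(3*x) = 0] LHS = -2·(…); ÷-2 both sides ⇒ div: 3*x = 0.
Step 4. [3*x = 0] 3 out front; divide by 3. So div: x = 0.

Answer: x ∈ {0}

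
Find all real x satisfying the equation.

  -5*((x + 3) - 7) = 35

Step 1. [-5*((x + 3) - 7) = 35] leading coefficient -5: divide by -5. So div: (x + 3) - 7 = -7.
Step 2. [(x + 3) - 7 = -7] 7 comes off first (add 7) ⇒ sub: x + 3 = 0.
Step 3. [x + 3 = 0] subtract 3: x sits inside (… + 3) ⇒ sub: x = -3.

Answer: x ∈ {-3}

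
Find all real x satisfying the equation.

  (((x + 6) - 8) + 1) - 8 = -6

Step 1. [(((x + 6) - 8) + 1) - 8 = -6] peel the -8: add 8 from each side ⇒ sub: ((x + 6) - 8) + 1 = 2.
Step 2. [((x + 6) - 8) + 1 = 2] subtract 1: x sits inside (… + 1), so sub: (x + 6) - 8 = 1.
Step 3. [(x + 6) - 8 = 1] peel the -8: add 8 from each side. So sub: x + 6 = 9.
Step 4. [x + 6 = 9] the outer +6 inverts by subtracting 6. So sub: x = 3.

Answer: x ∈ {3}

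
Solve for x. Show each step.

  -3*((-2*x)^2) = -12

Step 1. [-3*((-2*x)^2) = -12] divide by the outer -3. So div: (-2*x)^2 = 4.
Step 2. [(-2*x)^2 = 4] √ both sides: 4 ≥ 0 gives two branches, so sqrt: -2*x = 2 or -2.
Step 3. [-2*x = 2 or -2] LHS = -2·(…); ÷-2 both sides. So div: x = -1 or 1.

Answer: x ∈ {-1, 1}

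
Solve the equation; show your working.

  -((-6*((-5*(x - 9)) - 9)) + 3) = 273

Step 1. [-((-6*((-5*(x - 9)) - 9)) + 3) = 273] flip signs both sides, so neg: (-6*((-5*(x - 9)) - 9)) + 3 = -273.
Step 2. [(-6*((-5*(x - 9)) - 9)) + 3 = -273] 3 comes off first (subtract 3), so sub: -6*((-5*(x - 9)) - 9) = -276.
Step 3. [-6*((-5*(x - 9)) - 9) = -276] leading coefficient -6: divide by -6 ⇒ div: (-5*(x - 9)) - 9 = 46.
Step 4. [(-5*(x - 9)) - 9 = 46] the outer -9 inverts by adding 9, so sub: -5*(x - 9) = 55.
Step 5. [-5*(x - 9) = 55] -5 out front; divide by -5 ⇒ div: x - 9 = -11.
Step 6. [x - 9 = -11] add 9: x sits inside (… - 9) ⇒ sub: x = -2.

Answer: x ∈ {-2}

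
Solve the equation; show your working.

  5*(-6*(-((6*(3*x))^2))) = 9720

Step 1. [5*(-6*(-((6*(3*x))^2))) = 9720] 5 out front; divide by 5. So div: -6*(-((6*(3*x))^2)) = 1944.
Step 2. [-6*(-((6*(3*x))^2)) = 1944] leading coefficient -6: divide by -6 ⇒ div: -((6*(3*x))^2) = -324.
Step 3. [-((6*(3*x))^2) = -324] LHS negated; negate both sides. So neg: (6*(3*x))^2 = 324.
Step 4. [(6*(3*x))^2 = 324] √ both sides: 324 ≥ 0 gives two branches, so sqrt: 6*(3*x) = 18 or -18.
Step 5. [6*(3*x) = 18 or -18] divide by the outer 6. So div: 3*x = 3 or -3.
Step 6. [3*x = 3 or -3] 3 out front; divide by 3, so div: x = 1 or -1.

Answer: x ∈ {-1, 1}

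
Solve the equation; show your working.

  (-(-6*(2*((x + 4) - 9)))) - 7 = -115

Step 1. [(-(-6*(2*((x + 4) - 9)))) - 7 = -115] peel the -7: add 7 from each side. So sub: -(-6*(2*((x + 4) - 9))) = -108.
Step 2. [-(-6*(2*((x + 4) - 9))) = -108] LHS negated; negate both sides ⇒ neg: -6*(2*((x + 4) - 9)) = 108.
Step 3. [-6*(2*((x + 4) - 9)) = 108] LHS = -6·(…); ÷-6 both sides ⇒ div: 2*((x + 4) - 9) = -18.
Step 4. [2*((x + 4) - 9) = -18] 2·(inner) — divide through by 2, so div: (x + 4) - 9 = -9.
Step 5. [(x + 4) - 9 = -9] -9 is outermost — add 9 both sides, so sub: x + 4 = 0.
Step 6. [x + 4 = 0] subtract 4: x sits inside (… + 4). So sub: x = -4.

Answer: x ∈ {-4}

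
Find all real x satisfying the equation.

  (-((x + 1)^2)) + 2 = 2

Step 1. [(-((x + 1)^2)) + 2 = 2] 2 comes off first (subtract 2), so sub: -((x + 1)^2) = 0.
Step 2. [-((x + 1)^2) = 0] flip signs both sides ⇒ neg: (x + 1)^2 = 0.
Step 3. [(x + 1)^2 = 0] √ both sides: 0 ≥ 0 gives two branches ⇒ sqrt: x + 1 = 0.
Step 4. [x + 1 = 0] peel the +1: subtract 1 from each side ⇒ sub: x = -1.

Answer: x ∈ {-1}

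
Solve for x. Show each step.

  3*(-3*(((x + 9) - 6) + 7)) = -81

Step 1. [3*(-3*(((x + 9) - 6) + 7)) = -81] 3·(inner) — divide through by 3, so div: -3*(((x + 9) - 6) + 7) = -27.
Step 2. [-3*(((x + 9) - 6) + 7) = -27] -3·(inner) — divide through by -3. So div: ((x + 9) - 6) + 7 = 9.
Step 3. [((x + 9) - 6) + 7 = 9] +7 is outermost — subtract 7 both sides. So sub: (x + 9) - 6 = 2.
Step 4. [(x + 9) - 6 = 2] peel the -6: add 6 from each side, so sub: x + 9 = 8.
Step 5. [x + 9 = 8] the outer +9 inverts by subtracting 9 ⇒ sub: x = -1.

Answer: x ∈ {-1}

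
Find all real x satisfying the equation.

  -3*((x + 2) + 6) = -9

Step 1. [-3*((x + 2) + 6) = -9] divide by the outer -3. So div: (x + 2) + 6 = 3.
Step 2. [(x + 2) + 6 = 3] subtract 6: x sits inside (… + 6). So sub: x + 2 = -3.
Step 3. [x + 2 = -3] 2 comes off first (subtract 2), so sub: x = -5.

Answer: x ∈ {-5}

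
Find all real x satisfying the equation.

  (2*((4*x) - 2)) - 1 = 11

Step 1. [(2*((4*x) - 2)) - 1 = 11] peel the -1: add 1 from each side, so sub: 2*((4*x) - 2) = 12.
Step 2. [2*((4*x) - 2) = 12] LHS = 2·(…); ÷2 both sides ⇒ div: (4*x) - 2 = 6.
Step 3. [(4*x) - 2 = 6] peel the -2: add 2 from each side, so sub: 4*x = 8.
Step 4. [4*x = 8] leading coefficient 4: divide by 4, so div: x = 2.

Answer: x ∈ {2}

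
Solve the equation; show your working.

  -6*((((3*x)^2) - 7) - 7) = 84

Step 1. [-6*((((3*x)^2) - 7) - 7) = 84] leading coefficient -6: divide by -6. So div: (((3*x)^2) - 7) - 7 = -14.
Step 2. [(((3*x)^2) - 7) - 7 = -14] add 7: x sits inside (… - 7) ⇒ sub: ((3*x)^2) - 7 = -7.
Step 3. [((3*x)^2) - 7 = -7] the outer -7 inverts by adding 7. So sub: (3*x)^2 = 0.
Step 4. [(3*x)^2 = 0] √ both sides: 0 ≥ 0 gives two branches. So sqrt: 3*x = 0.
Step 5. [3*x = 0] 3 out front; divide by 3, so div: x = 0.

Answer: x ∈ {0}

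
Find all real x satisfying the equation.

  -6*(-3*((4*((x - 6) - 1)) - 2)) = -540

Step 1. [-6*(-3*((4*((x - 6) - 1)) - 2)) = -540] -6 out front; divide by -6, so div: -3*((4*((x - 6) - 1)) - 2) = 90.
Step 2. [-3*((4*((x - 6) - 1)) - 2) = 90] LHS = -3·(…); ÷-3 both sides. So div: (4*((x - 6) - 1)) - 2 = -30.
Step 3. [(4*((x - 6) - 1)) - 2 = -30] -2 is outermost — add 2 both sides, so sub: 4*((x - 6) - 1) = -28.
Step 4. [4*((x - 6) - 1) = -28] 4 out front; divide by 4. So div: (x - 6) - 1 = -7.
Step 5. [(x - 6) - 1 = -7] 1 comes off first (add 1). So sub: x - 6 = -6.
Step 6. [x - 6 = -6] peel the -6: add 6 from each side, so sub: x = 0.

Answer: x ∈ {0}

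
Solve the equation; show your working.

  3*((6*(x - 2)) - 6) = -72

Step 1. [3*((6*(x - 2)) - 6) = -72] 3·(inner) — divide through by 3. So div: (6*(x - 2)) - 6 = -24.
Step 2. [(6*(x - 2)) - 6 = -24] 6 divides every term; factor it out. So factor: (x - 2) - 1 = -4.
Step 3. [(x - 2) - 1 = -4] peel the -1: add 1 from each side ⇒ sub: x - 2 = -3.
Step 4. [x - 2 = -3] the outer -2 inverts by adding 2. So sub: x = -1.

Answer: x ∈ {-1}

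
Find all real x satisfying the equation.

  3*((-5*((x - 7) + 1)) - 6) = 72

Step 1. [3*((-5*((x - 7) + 1)) - 6) = 72] divide by the outer 3 ⇒ div: (-5*((x - 7) + 1)) - 6 = 24.
Step 2. [(-5*((x - 7) + 1)) - 6 = 24] -6 is outermost — add 6 both sides. So sub: -5*((x - 7) + 1) = 30.
Step 3. [-5*((x - 7) + 1) = 30] -5 out front; divide by -5. So div: (x - 7) + 1 = -6.
Step 4. [(x - 7) + 1 = -6] peel the +1: subtract 1 from each side ⇒ sub: x - 7 = -7.
Step 5. [x - 7 = -7] add 7: x sits inside (… - 7) ⇒ sub: x = 0.

Answer: x ∈ {0}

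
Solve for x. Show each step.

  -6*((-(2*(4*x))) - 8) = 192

Step 1. [-6*((-(2*(4*x))) - 8) = 192] -6·(inner) — divide through by -6. So div: (-(2*(4*x))) - 8 = -32.
Step 2. [(-(2*(4*x))) - 8 = -32] -8 is outermost — add 8 both sides ⇒ sub: -(2*(4*x)) = -24.
Step 3. [-(2*(4*x)) = -24] flip signs both sides. So neg: 2*(4*x) = 24.
Step 4. [2*(4*x) = 24] LHS = 2·(…); ÷2 both sides, so div: 4*x = 12.
Step 5. [4*x = 12] 4 out front; divide by 4, so div: x = 3.

Answer: x ∈ {3}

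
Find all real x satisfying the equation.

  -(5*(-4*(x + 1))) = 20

Step 1. [-(5*(-4*(x + 1))) = 20] flip signs both sides ⇒ neg: 5*(-4*(x + 1)) = -20.
Step 2. [5*(-4*(x + 1)) = -20] divide by the outer 5 ⇒ div: -4*(x + 1) = -4.
Step 3. [-4*(x + 1) = -4] leading coefficient -4: divide by -4, so div: x + 1 = 1.
Step 4. [x + 1 = 1] 1 comes off first (subtract 1), so sub: x = 0.

Answer: x ∈ {0}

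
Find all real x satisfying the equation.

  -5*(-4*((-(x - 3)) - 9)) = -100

Step 1. [-5*(-4*((-(x - 3)) - 9)) = -100] divide by the outer -5, so div: -4*((-(x - 3)) - 9) = 20.
Step 2. [-4*((-(x - 3)) - 9) = 20] leading coefficient -4: divide by -4, so div: (-(x - 3)) - 9 = -5.
Step 3. [(-(x - 3)) - 9 = -5] peel the -9: add 9 from each side ⇒ sub: -(x - 3) = 4.
Step 4. [-(x - 3) = 4] leading − — multiply by −1. So neg: x - 3 = -4.
Step 5. [x - 3 = -4] peel the -3: add 3 from each side. So sub: x = -1.

Answer: x ∈ {-1}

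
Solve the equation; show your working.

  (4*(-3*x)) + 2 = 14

Step 1. [(4*(-3*x)) + 2 = 14] the outer +2 inverts by subtracting 2 ⇒ sub: 4*(-3*x) = 12.
Step 2. [4*(-3*x) = 12] 4 out front; divide by 4 ⇒ div: -3*x = 3.
Step 3. [-3*x = 3] -3 out front; divide by -3, so div: x = -1.

Answer: x ∈ {-1}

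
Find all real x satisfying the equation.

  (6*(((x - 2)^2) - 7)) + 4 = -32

Step 1. [(6*(((x - 2)^2) - 7)) + 4 = -32] subtract 4: x sits inside (… + 4), so sub: 6*(((x - 2)^2) - 7) = -36.
Step 2. [6*(((x - 2)^2) - 7) = -36] divide by the outer 6 ⇒ div: ((x - 2)^2) - 7 = -6.
Step 3. [((x - 2)^2) - 7 = -6] peel the -7: add 7 from each side ⇒ sub: (x - 2)^2 = 1.
Step 4. [(x - 2)^2 = 1] 1 ≥ 0, LHS is (·)² — take ±√, so sqrt: x - 2 = 1 or -1.
Step 5. [x - 2 = 1 or -1] peel the -2: add 2 from each side. So sub: x = 3 or 1.

Answer: x ∈ {1, 3}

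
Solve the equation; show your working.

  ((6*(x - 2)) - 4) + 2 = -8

Step 1. [((6*(x - 2)) - 4) + 2 = -8] 2 comes off first (subtract 2), so sub: (6*(x - 2)) - 4 = -10.
Step 2. [(6*(x - 2)) - 4 = -10] 4 comes off first (add 4) ⇒ sub: 6*(x - 2) = -6.
Step 3. [6*(x - 2) = -6] divide by the outer 6, so div: x - 2 = -1.
Step 4. [x - 2 = -1] the outer -2 inverts by adding 2. So sub: x = 1.

Answer: x ∈ {1}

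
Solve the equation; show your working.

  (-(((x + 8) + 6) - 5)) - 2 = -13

Step 1. [(-(((x + 8) + 6) - 5)) - 2 = -13] add 2: x sits inside (… - 2). So sub: -(((x + 8) + 6) - 5) = -11.
Step 2. [-(((x + 8) + 6) - 5) = -11] leading − — multiply by −1. So neg: ((x + 8) + 6) - 5 = 11.
Step 3. [((x + 8) + 6) - 5 = 11] -5 is outermost — add 5 both sides ⇒ sub: (x + 8) + 6 = 16.
Step 4. [(x + 8) + 6 = 16] the outer +6 inverts by subtracting 6. So sub: x + 8 = 10.
Step 5. [x + 8 = 10] subtract 8: x sits inside (… + 8). So sub: x = 2.

Answer: x ∈ {2}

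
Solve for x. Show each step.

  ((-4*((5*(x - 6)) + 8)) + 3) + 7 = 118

Step 1. [((-4*((5*(x - 6)) + 8)) + 3) + 7 = 118] 7 comes off first (subtract 7), so sub: (-4*((5*(x - 6)) + 8)) + 3 = 111.
Step 2. [(-4*((5*(x - 6)) + 8)) + 3 = 111] the outer +3 inverts by subtracting 3 ⇒ sub: -4*((5*(x - 6)) + 8) = 108.
Step 3. [-4*((5*(x - 6)) + 8) = 108] -4 out front; divide by -4 ⇒ div: (5*(x - 6)) + 8 = -27.
Step 4. [(5*(x - 6)) + 8 = -27] the outer +8 inverts by subtracting 8. So sub: 5*(x - 6) = -35.
Step 5. [5*(x - 6) = -35] 5 out front; divide by 5 ⇒ div: x - 6 = -7.
Step 6. [x - 6 = -7] peel the -6: add 6 from each side ⇒ sub: x = -1.

Answer: x ∈ {-1}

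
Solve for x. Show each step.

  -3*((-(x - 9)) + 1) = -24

Step 1. [-3*((-(x - 9)) + 1) = -24] LHS = -3·(…); ÷-3 both sides. So div: (-(x - 9)) + 1 = 8.
Step 2. [(-(x - 9)) + 1 = 8] the outer +1 inverts by subtracting 1 ⇒ sub: -(x - 9) = 7.
Step 3. [-(x - 9) = 7] flip signs both sides. So neg: x - 9 = -7.
Step 4. [x - 9 = -7] the outer -9 inverts by adding 9 ⇒ sub: x = 2.

Answer: x ∈ {2}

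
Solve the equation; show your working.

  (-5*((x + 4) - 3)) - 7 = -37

Step 1. [(-5*((x + 4) - 3)) - 7 = -37] -7 is outermost — add 7 both sides ⇒ sub: -5*((x + 4) - 3) = -30.
Step 2. [-5*((x + 4) - 3) = -30] leading coefficient -5: divide by -5, so div: (x + 4) - 3 = 6.
Step 3. [(x + 4) - 3 = 6] the outer -3 inverts by adding 3. So sub: x + 4 = 9.
Step 4. [x + 4 = 9] the outer +4 inverts by subtracting 4 ⇒ sub: x = 5.

Answer: x ∈ {5}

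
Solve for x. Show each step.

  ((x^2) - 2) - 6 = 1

Step 1. [((x^2) - 2) - 6 = 1] -6 is outermost — add 6 both sides, so sub: (x^2) - 2 = 7.
Step 2. [(x^2) - 2 = 7] the outer -2 inverts by adding 2, so sub: x^2 = 9.
Step 3. [x^2 = 9] LHS squared, RHS 9 ≥ 0: apply √ (±). So sqrt: x = 3 or -3.

Answer: x ∈ {-3, 3}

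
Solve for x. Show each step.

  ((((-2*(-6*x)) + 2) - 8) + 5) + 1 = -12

Step 1. [((((-2*(-6*x)) + 2) - 8) + 5) + 1 = -12] the outer +1 inverts by subtracting 1, so sub: (((-2*(-6*x)) + 2) - 8) + 5 = -13.
Step 2. [(((-2*(-6*x)) + 2) - 8) + 5 = -13] the outer +5 inverts by subtracting 5, so sub: ((-2*(-6*x)) + 2) - 8 = -18.
Step 3. [((-2*(-6*x)) + 2) - 8 = -18] peel the -8: add 8 from each side. So sub: (-2*(-6*x)) + 2 = -10.
Step 4. [(-2*(-6*x)) + 2 = -10] subtract 2: x sits inside (… + 2), so sub: -2*(-6*x) = -12.
Step 5. [-2*(-6*x) = -12] -2·(inner) — divide through by -2, so div: -6*x = 6.
Step 6. [-6*x = 6] leading coefficient -6: divide by -6 ⇒ div: x = -1.

Answer: x ∈ {-1}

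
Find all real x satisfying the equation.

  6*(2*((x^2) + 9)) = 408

Step 1. [6*(2*((x^2) + 9)) = 408] leading coefficient 6: divide by 6, so div: 2*((x^2) + 9) = 68.
Step 2. [2*((x^2) + 9) = 68] leading coefficient 2: divide by 2, so div: (x^2) + 9 = 34.
Step 3. [(x^2) + 9 = 34] 9 comes off first (subtract 9) ⇒ sub: x^2 = 25.
Step 4. [x^2 = 25] √ both sides: 25 ≥ 0 gives two branches. So sqrt: x = 5 or -5.

Answer: x ∈ {-5, 5}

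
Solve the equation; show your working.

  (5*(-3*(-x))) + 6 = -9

Step 1. [(5*(-3*(-x))) + 6 = -9] subtract 6: x sits inside (… + 6), so sub: 5*(-3*(-x)) = -15.
Step 2. [5*(-3*(-x)) = -15] LHS = 5·(…); ÷5 both sides ⇒ div: -3*(-x) = -3.
Step 3. [-3*(-x) = -3] LHS = -3·(…); ÷-3 both sides ⇒ div: -x = 1.
Step 4. [-x = 1] flip signs both sides, so neg: x = -1.

Answer: x ∈ {-1}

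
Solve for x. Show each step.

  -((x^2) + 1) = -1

Step 1. [-((x^2) + 1) = -1] LHS negated; negate both sides. So neg: (x^2) + 1 = 1.
Step 2. [(x^2) + 1 = 1] +1 is outermost — subtract 1 both sides, so sub: x^2 = 0.
Step 3. [x^2 = 0] LHS squared, RHS 0 ≥ 0: apply √ (±), so sqrt: x = 0.

Answer: x ∈ {0}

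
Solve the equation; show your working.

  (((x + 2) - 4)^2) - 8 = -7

Step 1. [(((x + 2) - 4)^2) - 8 = -7] the outer -8 inverts by adding 8. So sub: ((x + 2) - 4)^2 = 1.
Step 2. [((x + 2) - 4)^2 = 1] √ both sides: 1 ≥ 0 gives two branches, so sqrt: (x + 2) - 4 = 1 or -1.
Step 3. [(x + 2) - 4 = 1 or -1] 4 comes off first (add 4), so sub: x + 2 = 5 or 3.
Step 4. [x + 2 = 5 or 3] +2 is outermost — subtract 2 both sides ⇒ sub: x = 3 or 1.

Answer: x ∈ {1, 3}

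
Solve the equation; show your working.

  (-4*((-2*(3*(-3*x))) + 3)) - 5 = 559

Step 1. [(-4*((-2*(3*(-3*x))) + 3)) - 5 = 559] add 5: x sits inside (… - 5) ⇒ sub: -4*((-2*(3*(-3*x))) + 3) = 564.
Step 2. [-4*((-2*(3*(-3*x))) + 3) = 564] LHS = -4·(…); ÷-4 both sides ⇒ div: (-2*(3*(-3*x))) + 3 = -141.
Step 3. [(-2*(3*(-3*x))) + 3 = -141] the outer +3 inverts by subtracting 3. So sub: -2*(3*(-3*x)) = -144.
Step 4. [-2*(3*(-3*x)) = -144] divide by the outer -2 ⇒ div: 3*(-3*x) = 72.
Step 5. [3*(-3*x) = 72] divide by the outer 3, so div: -3*x = 24.
Step 6. [-3*x = 24] divide by the outer -3, so div: x = -8.

Answer: x ∈ {-8}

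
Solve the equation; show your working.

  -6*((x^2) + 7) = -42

Step 1. [-6*((x^2) + 7) = -42] -6·(inner) — divide through by -6, so div: (x^2) + 7 = 7.
Step 2. [(x^2) + 7 = 7] the outer +7 inverts by subtracting 7 ⇒ sub: x^2 = 0.
Step 3. [x^2 = 0] LHS squared, RHS 0 ≥ 0: apply √ (±). So sqrt: x = 0.

Answer: x ∈ {0}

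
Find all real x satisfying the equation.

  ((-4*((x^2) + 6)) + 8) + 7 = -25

Step 1. [((-4*((x^2) + 6)) + 8) + 7 = -25] 7 comes off first (subtract 7) ⇒ sub: (-4*((x^2) + 6)) + 8 = -32.
Step 2. [(-4*((x^2) + 6)) + 8 = -32] +8 is outermost — subtract 8 both sides. So sub: -4*((x^2) + 6) = -40.
Step 3. [-4*((x^2) + 6) = -40] LHS = -4·(…); ÷-4 both sides ⇒ div: (x^2) + 6 = 10.
Step 4. [(x^2) + 6 = 10] peel the +6: subtract 6 from each side ⇒ sub: x^2 = 4.
Step 5. [x^2 = 4] √ both sides: 4 ≥ 0 gives two branches. So sqrt: x = 2 or -2.

Answer: x ∈ {-2, 2}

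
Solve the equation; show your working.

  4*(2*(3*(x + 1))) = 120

Step 1. [4*(2*(3*(x + 1))) = 120] 4 out front; divide by 4. So div: 2*(3*(x + 1)) = 30.
Step 2. [2*(3*(x + 1)) = 30] 2 out front; divide by 2, so div: 3*(x + 1) = 15.
Step 3. [3*(x + 1) = 15] divide by the outer 3. So div: x + 1 = 5.
Step 4. [x + 1 = 5] +1 is outermost — subtract 1 both sides. So sub: x = 4.

Answer: x ∈ {4}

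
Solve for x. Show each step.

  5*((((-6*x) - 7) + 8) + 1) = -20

Step 1. [5*((((-6*x) - 7) + 8) + 1) = -20] 5·(inner) — divide through by 5. So div: (((-6*x) - 7) + 8) + 1 = -4.
Step 2. [(((-6*x) - 7) + 8) + 1 = -4] +1 is outermost — subtract 1 both sides. So sub: ((-6*x) - 7) + 8 = -5.
Step 3. [((-6*x) - 7) + 8 = -5] the outer +8 inverts by subtracting 8. So sub: (-6*x) - 7 = -13.
Step 4. [(-6*x) - 7 = -13] add 7: x sits inside (… - 7) ⇒ sub: -6*x = -6.
Step 5. [-6*x = -6] leading coefficient -6: divide by -6 ⇒ div: x = 1.

Answer: x ∈ {1}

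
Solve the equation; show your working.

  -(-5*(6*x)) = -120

Step 1. [-(-5*(6*x)) = -120] LHS negated; negate both sides, so neg: -5*(6*x) = 120.
Step 2. [-5*(6*x) = 120] -5·(inner) — divide through by -5 ⇒ div: 6*x = -24.
Step 3. [6*x = -24] divide by the outer 6. So div: x = -4.

Answer: x ∈ {-4}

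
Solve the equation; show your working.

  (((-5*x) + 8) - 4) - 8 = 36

Step 1. [(((-5*x) + 8) - 4) - 8 = 36] peel the -8: add 8 from each side, so sub: ((-5*x) + 8) - 4 = 44.
Step 2. [((-5*x) + 8) - 4 = 44] add 4: x sits inside (… - 4) ⇒ sub: (-5*x) + 8 = 48.
Step 3. [(-5*x) + 8 = 48] 8 comes off first (subtract 8). So sub: -5*x = 40.
Step 4. [-5*x = 40] LHS = -5·(…); ÷-5 both sides, so div: x = -8.

Answer: x ∈ {-8}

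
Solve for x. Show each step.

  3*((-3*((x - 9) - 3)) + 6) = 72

Step 1. [3*((-3*((x - 9) - 3)) + 6) = 72] 3 out front; divide by 3. So div: (-3*((x - 9) - 3)) + 6 = 24.
Step 2. [(-3*((x - 9) - 3)) + 6 = 24] -3 | LHS and -3 | 24: pull -3 out ⇒ factor: ((x - 9) - 3) - 2 = -8.
Step 3. [((x - 9) - 3) - 2 = -8] peel the -2: add 2 from each side ⇒ sub: (x - 9) - 3 = -6.
Step 4. [(x - 9) - 3 = -6] add 3: x sits inside (… - 3), so sub: x - 9 = -3.
Step 5. [x - 9 = -3] -9 is outermost — add 9 both sides ⇒ sub: x = 6.

Answer: x ∈ {6}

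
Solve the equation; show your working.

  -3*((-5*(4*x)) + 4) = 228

Step 1. [-3*((-5*(4*x)) + 4) = 228] -3 out front; divide by -3, so div: (-5*(4*x)) + 4 = -76.
Step 2. [(-5*(4*x)) + 4 = -76] subtract 4: x sits inside (… + 4), so sub: -5*(4*x) = -80.
Step 3. [-5*(4*x) = -80] leading coefficient -5: divide by -5 ⇒ div: 4*x = 16.
Step 4. [4*x = 16] LHS = 4·(…); ÷4 both sides, so div: x = 4.

Answer: x ∈ {4}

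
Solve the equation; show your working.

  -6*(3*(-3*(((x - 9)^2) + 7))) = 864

Step 1. [-6*(3*(-3*(((x - 9)^2) + 7))) = 864] LHS = -6·(…); ÷-6 both sides, so div: 3*(-3*(((x - 9)^2) + 7)) = -144.
Step 2. [3*(-3*(((x - 9)^2) + 7)) = -144] 3·(inner) — divide through by 3 ⇒ div: -3*(((x - 9)^2) + 7) = -48.
Step 3. [-3*(((x - 9)^2) + 7) = -48] -3·(inner) — divide through by -3. So div: ((x - 9)^2) + 7 = 16.
Step 4. [((x - 9)^2) + 7 = 16] the outer +7 inverts by subtracting 7, so sub: (x - 9)^2 = 9.
Step 5. [(x - 9)^2 = 9] LHS squared, RHS 9 ≥ 0: apply √ (±). So sqrt: x - 9 = 3 or -3.
Step 6. [x - 9 = 3 or -3] the outer -9 inverts by adding 9, so sub: x = 12 or 6.

Answer: x ∈ {6, 12}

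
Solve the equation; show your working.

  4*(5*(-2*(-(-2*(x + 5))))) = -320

Step 1. [4*(5*(-2*(-(-2*(x + 5))))) = -320] 4·(inner) — divide through by 4 ⇒ div: 5*(-2*(-(-2*(x + 5)))) = -80.
Step 2. [5*(-2*(-(-2*(x + 5)))) = -80] 5·(inner) — divide through by 5, so div: -2*(-(-2*(x + 5))) = -16.
Step 3. [-2*(-(-2*(x + 5))) = -16] leading coefficient -2: divide by -2. So div: -(-2*(x + 5)) = 8.
Step 4. [-(-2*(x + 5)) = 8] flip signs both sides. So neg: -2*(x + 5) = -8.
Step 5. [-2*(x + 5) = -8] -2·(inner) — divide through by -2. So div: x + 5 = 4.
Step 6. [x + 5 = 4] the outer +5 inverts by subtracting 5. So sub: x = -1.

Answer: x ∈ {-1}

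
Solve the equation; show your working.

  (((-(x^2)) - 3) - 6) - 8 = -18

Step 1. [(((-(x^2)) - 3) - 6) - 8 = -18] peel the -8: add 8 from each side ⇒ sub: ((-(x^2)) - 3) - 6 = -10.
Step 2. [((-(x^2)) - 3) - 6 = -10] 6 comes off first (add 6), so sub: (-(x^2)) - 3 = -4.
Step 3. [(-(x^2)) - 3 = -4] peel the -3: add 3 from each side, so sub: -(x^2) = -1.
Step 4. [-(x^2) = -1] leading − — multiply by −1. So neg: x^2 = 1.
Step 5. [x^2 = 1] √ both sides: 1 ≥ 0 gives two branches. So sqrt: x = 1 or -1.

Answer: x ∈ {-1, 1}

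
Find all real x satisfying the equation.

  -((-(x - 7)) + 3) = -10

Step 1. [-((-(x - 7)) + 3) = -10] LHS negated; negate both sides ⇒ neg: (-(x - 7)) + 3 = 10.
Step 2. [(-(x - 7)) + 3 = 10] 3 comes off first (subtract 3). So sub: -(x - 7) = 7.
Step 3. [-(x - 7) = 7] flip signs both sides ⇒ neg: x - 7 = -7.
Step 4. [x - 7 = -7] add 7: x sits inside (… - 7). So sub: x = 0.

Answer: x ∈ {0}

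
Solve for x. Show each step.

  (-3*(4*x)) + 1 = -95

Step 1. [(-3*(4*x)) + 1 = -95] +1 is outermost — subtract 1 both sides ⇒ sub: -3*(4*x) = -96.
Step 2. [-3*(4*x) = -96] leading coefficient -3: divide by -3. So div: 4*x = 32.
Step 3. [4*x = 32] divide by the outer 4. So div: x = 8.

Answer: x ∈ {8}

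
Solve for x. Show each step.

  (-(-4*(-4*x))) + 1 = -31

Step 1. [(-(-4*(-4*x))) + 1 = -31] subtract 1: x sits inside (… + 1), so sub: -(-4*(-4*x)) = -32.
Step 2. [-(-4*(-4*x)) = -32] LHS negated; negate both sides. So neg: -4*(-4*x) = 32.
Step 3. [-4*(-4*x) = 32] leading coefficient -4: divide by -4, so div: -4*x = -8.
Step 4. [-4*x = -8] leading coefficient -4: divide by -4 ⇒ div: x = 2.

Answer: x ∈ {2}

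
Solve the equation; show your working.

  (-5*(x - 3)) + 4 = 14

Step 1. [(-5*(x - 3)) + 4 = 14] the outer +4 inverts by subtracting 4. So sub: -5*(x - 3) = 10.
Step 2. [-5*(x - 3) = 10] -5 out front; divide by -5. So div: x - 3 = -2.
Step 3. [x - 3 = -2] the outer -3 inverts by adding 3, so sub: x = 1.

Answer: x ∈ {1}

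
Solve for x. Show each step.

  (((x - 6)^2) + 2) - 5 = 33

Step 1. [(((x - 6)^2) + 2) - 5 = 33] 5 comes off first (add 5) ⇒ sub: ((x - 6)^2) + 2 = 38.
Step 2. [((x - 6)^2) + 2 = 38] 2 comes off first (subtract 2). So sub: (x - 6)^2 = 36.
Step 3. [(x - 6)^2 = 36] 36 ≥ 0, LHS is (·)² — take ±√, so sqrt: x - 6 = 6 or -6.
Step 4. [x - 6 = 6 or -6] 6 comes off first (add 6). So sub: x = 12 or 0.

Answer: x ∈ {0, 12}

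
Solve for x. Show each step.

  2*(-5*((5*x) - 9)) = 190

Step 1. [2*(-5*((5*x) - 9)) = 190] divide by the outer 2 ⇒ div: -5*((5*x) - 9) = 95.
Step 2. [-5*((5*x) - 9) = 95] leading coefficient -5: divide by -5 ⇒ div: (5*x) - 9 = -19.
Step 3. [(5*x) - 9 = -19] -9 is outermost — add 9 both sides ⇒ sub: 5*x = -10.
Step 4. [5*x = -10] 5·(inner) — divide through by 5. So div: x = -2.

Answer: x ∈ {-2}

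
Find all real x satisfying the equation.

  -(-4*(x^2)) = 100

Step 1. [-(-4*(x^2)) = 100] flip signs both sides. So neg: -4*(x^2) = -100.
Step 2. [-4*(x^2) = -100] leading coefficient -4: divide by -4. So div: x^2 = 25.
Step 3. [x^2 = 25] √ both sides: 25 ≥ 0 gives two branches ⇒ sqrt: x = 5 or -5.

Answer: x ∈ {-5, 5}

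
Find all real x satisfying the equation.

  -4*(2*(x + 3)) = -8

Step 1. [-4*(2*(x + 3)) = -8] leading coefficient -4: divide by -4, so div: 2*(x + 3) = 2.
Step 2. [2*(x + 3) = 2] 2 out front; divide by 2. So div: x + 3 = 1.
Step 3. [x + 3 = 1] subtract 3: x sits inside (… + 3) ⇒ sub: x = -2.

Answer: x ∈ {-2}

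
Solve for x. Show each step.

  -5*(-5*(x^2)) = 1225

Step 1. [-5*(-5*(x^2)) = 1225] divide by the outer -5, so div: -5*(x^2) = -245.
Step 2. [-5*(x^2) = -245] LHS = -5·(…); ÷-5 both sides, so div: x^2 = 49.
Step 3. [x^2 = 49] LHS squared, RHS 49 ≥ 0: apply √ (±), so sqrt: x = 7 or -7.

Answer: x ∈ {-7, 7}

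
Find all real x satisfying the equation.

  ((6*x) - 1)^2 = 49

Step 1. [((6*x) - 1)^2 = 49] 49 ≥ 0, LHS is (·)² — take ±√, so sqrt: (6*x) - 1 = 7 or -7.
Step 2. [(6*x) - 1 = 7 or -7] the outer -1 inverts by adding 1. So sub: 6*x = 8 or -6.
Step 3. [6*x = 8 or -6] 6 out front; divide by 6 ⇒ div: x = 4/3 or -1.

Answer: x ∈ {-1, 4/3}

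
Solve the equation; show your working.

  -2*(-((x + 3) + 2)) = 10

Step 1. [-2*(-((x + 3) + 2)) = 10] divide by the outer -2 ⇒ div: -((x + 3) + 2) = -5.
Step 2. [-((x + 3) + 2) = -5] leading − — multiply by −1. So neg: (x + 3) + 2 = 5.
Step 3. [(x + 3) + 2 = 5] 2 comes off first (subtract 2). So sub: x + 3 = 3.
Step 4. [x + 3 = 3] subtract 3: x sits inside (… + 3). So sub: x = 0.

Answer: x ∈ {0}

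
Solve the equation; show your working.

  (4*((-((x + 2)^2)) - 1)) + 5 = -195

Step 1. [(4*((-((x + 2)^2)) - 1)) + 5 = -195] the outer +5 inverts by subtracting 5 ⇒ sub: 4*((-((x + 2)^2)) - 1) = -200.
Step 2. [4*((-((x + 2)^2)) - 1) = -200] LHS = 4·(…); ÷4 both sides, so div: (-((x + 2)^2)) - 1 = -50.
Step 3. [(-((x + 2)^2)) - 1 = -50] -1 is outermost — add 1 both sides, so sub: -((x + 2)^2) = -49.
Step 4. [-((x + 2)^2) = -49] flip signs both sides. So neg: (x + 2)^2 = 49.
Step 5. [(x + 2)^2 = 49] 49 ≥ 0, LHS is (·)² — take ±√, so sqrt: x + 2 = 7 or -7.
Step 6. [x + 2 = 7 or -7] subtract 2: x sits inside (… + 2) ⇒ sub: x = 5 or -9.

Answer: x ∈ {-9, 5}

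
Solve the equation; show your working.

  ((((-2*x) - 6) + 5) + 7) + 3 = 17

Step 1. [((((-2*x) - 6) + 5) + 7) + 3 = 17] 3 comes off first (subtract 3) ⇒ sub: (((-2*x) - 6) + 5) + 7 = 14.
Step 2. [(((-2*x) - 6) + 5) + 7 = 14] subtract 7: x sits inside (… + 7), so sub: ((-2*x) - 6) + 5 = 7.
Step 3. [((-2*x) - 6) + 5 = 7] 5 comes off first (subtract 5). So sub: (-2*x) - 6 = 2.
Step 4. [(-2*x) - 6 = 2] -6 is outermost — add 6 both sides, so sub: -2*x = 8.
Step 5. [-2*x = 8] -2 out front; divide by -2, so div: x = -4.

Answer: x ∈ {-4}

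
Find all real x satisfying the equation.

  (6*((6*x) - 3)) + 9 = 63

Step 1. [(6*((6*x) - 3)) + 9 = 63] subtract 9: x sits inside (… + 9) ⇒ sub: 6*((6*x) - 3) = 54.
Step 2. [6*((6*x) - 3) = 54] 6·(inner) — divide through by 6. So div: (6*x) - 3 = 9.
Step 3. [(6*x) - 3 = 9] peel the -3: add 3 from each side, so sub: 6*x = 12.
Step 4. [6*x = 12] leading coefficient 6: divide by 6 ⇒ div: x = 2.

Answer: x ∈ {2}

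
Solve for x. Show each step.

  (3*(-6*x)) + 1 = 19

Step 1. [(3*(-6*x)) + 1 = 19] the outer +1 inverts by subtracting 1 ⇒ sub: 3*(-6*x) = 18.
Step 2. [3*(-6*x) = 18] LHS = 3·(…); ÷3 both sides ⇒ div: -6*x = 6.
Step 3. [-6*x = 6] leading coefficient -6: divide by -6. So div: x = -1.

Answer: x ∈ {-1}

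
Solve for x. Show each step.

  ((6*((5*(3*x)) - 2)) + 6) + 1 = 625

Step 1. [((6*((5*(3*x)) - 2)) + 6) + 1 = 625] subtract 1: x sits inside (… + 1). So sub: (6*((5*(3*x)) - 2)) + 6 = 624.
Step 2. [(6*((5*(3*x)) - 2)) + 6 = 624] +6 is outermost — subtract 6 both sides. So sub: 6*((5*(3*x)) - 2) = 618.
Step 3. [6*((5*(3*x)) - 2) = 618] leading coefficient 6: divide by 6, so div: (5*(3*x)) - 2 = 103.
Step 4. [(5*(3*x)) - 2 = 103] 2 comes off first (add 2). So sub: 5*(3*x) = 105.
Step 5. [5*(3*x) = 105] LHS = 5·(…); ÷5 both sides ⇒ div: 3*x = 21.
Step 6. [3*x = 21] 3 out front; divide by 3, so div: x = 7.

Answer: x ∈ {7}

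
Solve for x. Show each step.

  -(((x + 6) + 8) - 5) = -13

Step 1. [-(((x + 6) + 8) - 5) = -13] LHS negated; negate both sides, so neg: ((x + 6) + 8) - 5 = 13.
Step 2. [((x + 6) + 8) - 5 = 13] add 5: x sits inside (… - 5). So sub: (x + 6) + 8 = 18.
Step 3. [(x + 6) + 8 = 18] the outer +8 inverts by subtracting 8, so sub: x + 6 = 10.
Step 4. [x + 6 = 10] 6 comes off first (subtract 6), so sub: x = 4.

Answer: x ∈ {4}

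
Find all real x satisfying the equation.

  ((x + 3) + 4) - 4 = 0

Step 1. [((x + 3) + 4) - 4 = 0] 4 comes off first (add 4) ⇒ sub: (x + 3) + 4 = 4.
Step 2. [(x + 3) + 4 = 4] the outer +4 inverts by subtracting 4. So sub: x + 3 = 0.
Step 3. [x + 3 = 0] subtract 3: x sits inside (… + 3). So sub: x = -3.

Answer: x ∈ {-3}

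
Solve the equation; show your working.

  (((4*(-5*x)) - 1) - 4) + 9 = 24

Step 1. [(((4*(-5*x)) - 1) - 4) + 9 = 24] peel the +9: subtract 9 from each side. So sub: ((4*(-5*x)) - 1) - 4 = 15.
Step 2. [((4*(-5*x)) - 1) - 4 = 15] the outer -4 inverts by adding 4. So sub: (4*(-5*x)) - 1 = 19.
Step 3. [(4*(-5*x)) - 1 = 19] -1 is outermost — add 1 both sides. So sub: 4*(-5*x) = 20.
Step 4. [4*(-5*x) = 20] LHS = 4·(…); ÷4 both sides, so div: -5*x = 5.
Step 5. [-5*x = 5] -5·(inner) — divide through by -5. So div: x = -1.

Answer: x ∈ {-1}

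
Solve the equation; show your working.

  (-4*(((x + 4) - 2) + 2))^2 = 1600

Step 1. [(-4*(((x + 4) - 2) + 2))^2 = 1600] LHS squared, RHS 1600 ≥ 0: apply √ (±), so sqrt: -4*(((x + 4) - 2) + 2) = 40 or -40.
Step 2. [-4*(((x + 4) - 2) + 2) = 40 or -40] -4 out front; divide by -4 ⇒ div: ((x + 4) - 2) + 2 = -10 or 10.
Step 3. [((x + 4) - 2) + 2 = -10 or 10] peel the +2: subtract 2 from each side. So sub: (x + 4) - 2 = -12 or 8.
Step 4. [(x + 4) - 2 = -12 or 8] peel the -2: add 2 from each side. So sub: x + 4 = -10 or 10.
Step 5. [x + 4 = -10 or 10] the outer +4 inverts by subtracting 4, so sub: x = -14 or 6.

Answer: x ∈ {-14, 6}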